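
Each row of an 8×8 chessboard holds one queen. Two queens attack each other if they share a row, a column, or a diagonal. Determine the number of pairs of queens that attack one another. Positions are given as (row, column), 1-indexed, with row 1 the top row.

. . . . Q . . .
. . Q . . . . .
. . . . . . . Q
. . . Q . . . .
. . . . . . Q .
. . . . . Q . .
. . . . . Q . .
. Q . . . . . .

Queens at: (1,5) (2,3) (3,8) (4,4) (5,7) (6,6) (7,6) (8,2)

3

Same column: (6,6)–(7,6) (column 6).
Same diagonal: (4,4)–(6,6) (|4−6| = |4−6| = 2); (5,7)–(6,6) (|5−6| = |7−6| = 1).
Total attacking pairs: 3.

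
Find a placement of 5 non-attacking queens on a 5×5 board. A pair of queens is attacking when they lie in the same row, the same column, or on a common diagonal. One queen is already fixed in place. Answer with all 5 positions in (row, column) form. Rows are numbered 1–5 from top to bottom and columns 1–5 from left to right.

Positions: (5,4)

(1,2) (2,5) (3,3) (4,1) (5,4)

Row 1: attacked by (5,4)→{4}. Safe: 1, 2, 3, 5. Place at column 2.
Row 2: attacked by (1,2)→{1,2,3}; (5,4)→{1,4}. Safe: 5. Place at column 5.
Row 3: attacked by (1,2)→{2,4}; (2,5)→{4,5}; (5,4)→{2,4}. Safe: 1, 3. Place at column 3.
Row 4: attacked by (1,2)→{2,5}; (2,5)→{3,5}; (3,3)→{2,3,4}; (5,4)→{3,4,5}. Safe: 1. Place at column 1.
Columns [2, 5, 3, 1, 4], r−c [-1, -3, 0, 3, 1], r+c [3, 7, 6, 5, 9] are all distinct, so no two queens attack.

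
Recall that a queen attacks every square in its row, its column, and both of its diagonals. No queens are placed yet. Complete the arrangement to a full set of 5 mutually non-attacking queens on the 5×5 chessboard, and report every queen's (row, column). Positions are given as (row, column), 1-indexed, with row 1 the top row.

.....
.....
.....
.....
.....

(1,2) (2,4) (3,1) (4,3) (5,5)

Row 1: Safe: 1, 2, 3, 4, 5. Place at column 2.
Row 2: attacked by (1,2)→{1,2,3}. Safe: 4, 5. Place at column 4.
Row 3: attacked by (1,2)→{2,4}; (2,4)→{3,4,5}. Safe: 1. Place at column 1.
Row 4: attacked by (1,2)→{2,5}; (2,4)→{2,4}; (3,1)→{1,2}. Safe: 3. Place at column 3.
Row 5: attacked by (1,2)→{2}; (2,4)→{1,4}; (3,1)→{1,3}; (4,3)→{2,3,4}. Safe: 5. Place at column 5.
Columns [2, 4, 1, 3, 5], r−c [-1, -2, 2, 1, 0], r+c [3, 6, 4, 7, 10] are all distinct, so no two queens attack.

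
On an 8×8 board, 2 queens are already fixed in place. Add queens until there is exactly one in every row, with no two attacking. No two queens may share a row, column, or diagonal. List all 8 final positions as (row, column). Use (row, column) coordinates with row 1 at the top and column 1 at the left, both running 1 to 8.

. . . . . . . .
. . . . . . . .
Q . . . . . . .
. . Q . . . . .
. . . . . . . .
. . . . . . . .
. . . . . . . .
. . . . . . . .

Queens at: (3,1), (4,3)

(1,8) (2,4) (3,1) (4,3) (5,6) (6,2) (7,7) (8,5)

Row 1: attacked by (3,1)→{1,3}; (4,3)→{3,6}. Safe: 2, 4, 5, 7, 8. Place at column 8.
Row 2: attacked by (1,8)→{7,8}; (3,1)→{1,2}; (4,3)→{1,3,5}. Safe: 4, 6. Place at column 4.
Row 5: attacked by (1,8)→{4,8}; (2,4)→{1,4,7}; (3,1)→{1,3}; (4,3)→{2,3,4}. Safe: 5, 6. Place at column 6.
Row 6: attacked by (1,8)→{3,8}; (2,4)→{4,8}; (3,1)→{1,4}; (4,3)→{1,3,5}; (5,6)→{5,6,7}. Safe: 2. Place at column 2.
Row 7: attacked by (1,8)→{2,8}; (2,4)→{4}; (3,1)→{1,5}; (4,3)→{3,6}; (5,6)→{4,6,8}; (6,2)→{1,2,3}. Safe: 7. Place at column 7.
Row 8: attacked by (1,8)→{1,8}; (2,4)→{4}; (3,1)→{1,6}; (4,3)→{3,7}; (5,6)→{3,6}; (6,2)→{2,4}; (7,7)→{6,7,8}. Safe: 5. Place at column 5.
Columns [8, 4, 1, 3, 6, 2, 7, 5], r−c [-7, -2, 2, 1, -1, 4, 0, 3], r+c [9, 6, 4, 7, 11, 8, 14, 13] are all distinct, so no two queens attack.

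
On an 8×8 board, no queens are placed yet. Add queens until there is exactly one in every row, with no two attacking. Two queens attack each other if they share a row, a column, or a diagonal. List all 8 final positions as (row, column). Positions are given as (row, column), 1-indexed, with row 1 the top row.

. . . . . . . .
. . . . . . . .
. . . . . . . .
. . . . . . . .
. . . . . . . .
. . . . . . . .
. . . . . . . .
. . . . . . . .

(1,8) (2,2) (3,5) (4,3) (5,1) (6,7) (7,4) (8,6)

Row 1: Safe: 1, 2, 3, 4, 5, 6, 7, 8. Place at column 8.
Row 2: attacked by (1,8)→{7,8}. Safe: 1, 2, 3, 4, 5, 6. Place at column 2.
Row 3: attacked by (1,8)→{6,8}; (2,2)→{1,2,3}. Safe: 4, 5, 7. Place at column 5.
Row 4: attacked by (1,8)→{5,8}; (2,2)→{2,4}; (3,5)→{4,5,6}. Safe: 1, 3, 7. Place at column 3.
Row 5: attacked by (1,8)→{4,8}; (2,2)→{2,5}; (3,5)→{3,5,7}; (4,3)→{2,3,4}. Safe: 1, 6. Place at column 1.
Row 6: attacked by (1,8)→{3,8}; (2,2)→{2,6}; (3,5)→{2,5,8}; (4,3)→{1,3,5}; (5,1)→{1,2}. Safe: 4, 7. Place at column 7.
Row 7: attacked by (1,8)→{2,8}; (2,2)→{2,7}; (3,5)→{1,5}; (4,3)→{3,6}; (5,1)→{1,3}; (6,7)→{6,7,8}. Safe: 4. Place at column 4.
Row 8: attacked by (1,8)→{1,8}; (2,2)→{2,8}; (3,5)→{5}; (4,3)→{3,7}; (5,1)→{1,4}; (6,7)→{5,7}; (7,4)→{3,4,5}. Safe: 6. Place at column 6.
Columns [8, 2, 5, 3, 1, 7, 4, 6], r−c [-7, 0, -2, 1, 4, -1, 3, 2], r+c [9, 4, 8, 7, 6, 13, 11, 14] are all distinct, so no two queens attack.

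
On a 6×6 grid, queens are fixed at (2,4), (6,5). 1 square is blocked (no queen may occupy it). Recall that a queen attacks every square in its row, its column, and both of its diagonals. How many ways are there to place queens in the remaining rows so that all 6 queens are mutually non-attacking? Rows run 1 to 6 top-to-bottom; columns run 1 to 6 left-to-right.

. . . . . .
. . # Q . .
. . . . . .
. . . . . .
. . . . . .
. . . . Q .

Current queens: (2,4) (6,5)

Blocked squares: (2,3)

1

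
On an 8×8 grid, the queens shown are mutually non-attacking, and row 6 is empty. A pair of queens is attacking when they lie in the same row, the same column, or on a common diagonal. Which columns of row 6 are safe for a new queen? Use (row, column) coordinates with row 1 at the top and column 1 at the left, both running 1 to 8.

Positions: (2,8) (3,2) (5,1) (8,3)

(2,8) attacks row 6 at column 8 and diagonals 4.
(3,2) attacks row 6 at column 2 and diagonals 5.
(5,1) attacks row 6 at column 1 and diagonals 2.
(8,3) attacks row 6 at column 3 and diagonals 1, 5.
Attacked columns: {1, 2, 3, 4, 5, 8}. Safe: {6, 7}.

columns 6, 7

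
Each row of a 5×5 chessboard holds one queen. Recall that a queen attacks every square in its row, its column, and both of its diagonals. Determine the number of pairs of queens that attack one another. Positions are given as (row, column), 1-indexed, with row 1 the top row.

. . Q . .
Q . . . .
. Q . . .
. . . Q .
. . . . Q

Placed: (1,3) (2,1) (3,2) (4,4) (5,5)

2

Same diagonal: (2,1)–(3,2) (|2−3| = |1−2| = 1); (4,4)–(5,5) (|4−5| = |4−5| = 1).
Total attacking pairs: 2.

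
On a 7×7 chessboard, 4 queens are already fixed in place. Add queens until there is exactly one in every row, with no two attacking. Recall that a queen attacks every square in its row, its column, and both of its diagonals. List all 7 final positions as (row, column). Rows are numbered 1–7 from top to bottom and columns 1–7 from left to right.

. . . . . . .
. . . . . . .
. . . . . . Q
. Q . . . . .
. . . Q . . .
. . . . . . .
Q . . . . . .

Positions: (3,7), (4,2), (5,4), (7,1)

(1,3) (2,5) (3,7) (4,2) (5,4) (6,6) (7,1)

Row 1: attacked by (3,7)→{5,7}; (4,2)→{2,5}; (5,4)→{4}; (7,1)→{1,7}. Safe: 3, 6. Place at column 3.
Row 2: attacked by (1,3)→{2,3,4}; (3,7)→{6,7}; (4,2)→{2,4}; (5,4)→{1,4,7}; (7,1)→{1,6}. Safe: 5. Place at column 5.
Row 6: attacked by (1,3)→{3}; (2,5)→{1,5}; (3,7)→{4,7}; (4,2)→{2,4}; (5,4)→{3,4,5}; (7,1)→{1,2}. Safe: 6. Place at column 6.
Columns [3, 5, 7, 2, 4, 6, 1], r−c [-2, -3, -4, 2, 1, 0, 6], r+c [4, 7, 10, 6, 9, 12, 8] are all distinct, so no two queens attack.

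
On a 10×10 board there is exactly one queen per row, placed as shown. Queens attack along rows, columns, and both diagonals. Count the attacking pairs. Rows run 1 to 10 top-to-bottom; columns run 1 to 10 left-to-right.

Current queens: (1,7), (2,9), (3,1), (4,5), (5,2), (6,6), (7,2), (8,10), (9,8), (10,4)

2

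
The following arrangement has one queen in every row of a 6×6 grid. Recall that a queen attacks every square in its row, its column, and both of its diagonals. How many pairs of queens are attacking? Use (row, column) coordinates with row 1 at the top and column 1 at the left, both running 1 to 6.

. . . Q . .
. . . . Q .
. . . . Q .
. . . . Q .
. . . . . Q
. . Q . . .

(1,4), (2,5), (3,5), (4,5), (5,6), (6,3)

Same column: (2,5)–(3,5) (column 5); (2,5)–(4,5) (column 5); (3,5)–(4,5) (column 5).
Same diagonal: (1,4)–(2,5) (|1−2| = |4−5| = 1); (4,5)–(5,6) (|4−5| = |5−6| = 1); (4,5)–(6,3) (|4−6| = |5−3| = 2).
Total attacking pairs: 6.

6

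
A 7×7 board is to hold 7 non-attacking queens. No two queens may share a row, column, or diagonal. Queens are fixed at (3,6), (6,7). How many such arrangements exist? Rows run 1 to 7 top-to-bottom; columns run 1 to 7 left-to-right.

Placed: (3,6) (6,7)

3

Branch on row 1: col 1 → 0; col 3 → 2; col 5 → 1.
Sum: 0 + 2 + 1 = 3.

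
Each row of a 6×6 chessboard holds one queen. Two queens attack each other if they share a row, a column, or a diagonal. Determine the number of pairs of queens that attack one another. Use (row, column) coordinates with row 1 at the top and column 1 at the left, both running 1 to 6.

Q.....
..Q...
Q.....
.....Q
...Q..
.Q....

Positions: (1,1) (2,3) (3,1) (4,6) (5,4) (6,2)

Same column: (1,1)–(3,1) (column 1).
Total attacking pairs: 1.

1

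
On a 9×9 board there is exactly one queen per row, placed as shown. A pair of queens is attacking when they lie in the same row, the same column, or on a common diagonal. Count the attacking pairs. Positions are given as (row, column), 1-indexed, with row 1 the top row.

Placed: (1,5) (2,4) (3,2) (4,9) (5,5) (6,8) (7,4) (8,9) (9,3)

Same column: (1,5)–(5,5) (column 5); (2,4)–(7,4) (column 4); (4,9)–(8,9) (column 9).
Same diagonal: (1,5)–(2,4) (|1−2| = |5−4| = 1); (2,4)–(6,8) (|2−6| = |4−8| = 4).
Total attacking pairs: 5.

5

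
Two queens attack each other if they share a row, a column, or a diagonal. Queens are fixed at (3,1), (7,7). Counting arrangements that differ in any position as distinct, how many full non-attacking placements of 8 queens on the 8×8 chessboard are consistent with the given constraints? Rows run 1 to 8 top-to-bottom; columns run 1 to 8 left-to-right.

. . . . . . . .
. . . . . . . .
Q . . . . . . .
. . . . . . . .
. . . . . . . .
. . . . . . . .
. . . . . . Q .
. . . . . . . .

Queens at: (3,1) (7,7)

5

Branch on row 1: col 2 → 0; col 4 → 1; col 5 → 0; col 6 → 2; col 8 → 2.
Sum: 0 + 1 + 0 + 2 + 2 = 5.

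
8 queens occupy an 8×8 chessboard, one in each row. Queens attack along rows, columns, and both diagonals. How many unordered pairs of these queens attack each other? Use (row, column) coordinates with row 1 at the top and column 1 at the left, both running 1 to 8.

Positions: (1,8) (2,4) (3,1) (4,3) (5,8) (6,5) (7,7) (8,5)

Same column: (1,8)–(5,8) (column 8); (6,5)–(8,5) (column 5).
Same diagonal: (4,3)–(6,5) (|4−6| = |3−5| = 2); (5,8)–(8,5) (|5−8| = |8−5| = 3).
Total attacking pairs: 4.

4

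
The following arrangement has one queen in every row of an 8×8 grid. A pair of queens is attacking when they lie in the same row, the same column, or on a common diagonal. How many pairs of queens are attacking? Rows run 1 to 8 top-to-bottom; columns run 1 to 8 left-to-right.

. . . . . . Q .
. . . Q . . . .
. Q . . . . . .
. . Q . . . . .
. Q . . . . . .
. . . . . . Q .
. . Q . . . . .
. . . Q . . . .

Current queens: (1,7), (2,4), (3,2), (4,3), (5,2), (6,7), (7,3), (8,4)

Same column: (1,7)–(6,7) (column 7); (2,4)–(8,4) (column 4); (3,2)–(5,2) (column 2); (4,3)–(7,3) (column 3).
Same diagonal: (3,2)–(4,3) (|3−4| = |2−3| = 1); (4,3)–(5,2) (|4−5| = |3−2| = 1); (7,3)–(8,4) (|7−8| = |3−4| = 1).
Total attacking pairs: 7.

7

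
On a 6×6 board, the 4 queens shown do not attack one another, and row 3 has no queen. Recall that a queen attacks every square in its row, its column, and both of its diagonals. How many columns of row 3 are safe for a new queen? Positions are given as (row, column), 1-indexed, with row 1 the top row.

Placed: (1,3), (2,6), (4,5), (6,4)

(1,3) attacks row 3 at column 3 and diagonals 1, 5.
(2,6) attacks row 3 at column 6 and diagonals 5.
(4,5) attacks row 3 at column 5 and diagonals 4, 6.
(6,4) attacks row 3 at column 4 and diagonals 1.
Attacked columns: {1, 3, 4, 5, 6}. Safe: {2}.

1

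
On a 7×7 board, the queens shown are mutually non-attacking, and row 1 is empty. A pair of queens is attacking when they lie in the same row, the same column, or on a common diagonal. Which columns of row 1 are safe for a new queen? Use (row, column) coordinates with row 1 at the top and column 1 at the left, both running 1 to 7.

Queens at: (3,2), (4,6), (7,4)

columns 1, 5, 7

(3,2) attacks row 1 at column 2 and diagonals 4.
(4,6) attacks row 1 at column 6 and diagonals 3.
(7,4) attacks row 1 at column 4.
Attacked columns: {2, 3, 4, 6}. Safe: {1, 5, 7}.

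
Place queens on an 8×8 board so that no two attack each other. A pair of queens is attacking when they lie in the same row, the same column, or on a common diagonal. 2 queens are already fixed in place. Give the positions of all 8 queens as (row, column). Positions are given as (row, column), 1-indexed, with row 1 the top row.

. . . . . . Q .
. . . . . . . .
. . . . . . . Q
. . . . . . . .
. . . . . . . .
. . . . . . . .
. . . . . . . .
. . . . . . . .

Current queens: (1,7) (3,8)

Row 2: attacked by (1,7)→{6,7,8}; (3,8)→{7,8}. Safe: 1, 2, 3, 4, 5. Place at column 3.
Row 4: attacked by (1,7)→{4,7}; (2,3)→{1,3,5}; (3,8)→{7,8}. Safe: 2, 6. Place at column 2.
Row 5: attacked by (1,7)→{3,7}; (2,3)→{3,6}; (3,8)→{6,8}; (4,2)→{1,2,3}. Safe: 4, 5. Place at column 5.
Row 6: attacked by (1,7)→{2,7}; (2,3)→{3,7}; (3,8)→{5,8}; (4,2)→{2,4}; (5,5)→{4,5,6}. Safe: 1. Place at column 1.
Row 7: attacked by (1,7)→{1,7}; (2,3)→{3,8}; (3,8)→{4,8}; (4,2)→{2,5}; (5,5)→{3,5,7}; (6,1)→{1,2}. Safe: 6. Place at column 6.
Row 8: attacked by (1,7)→{7}; (2,3)→{3}; (3,8)→{3,8}; (4,2)→{2,6}; (5,5)→{2,5,8}; (6,1)→{1,3}; (7,6)→{5,6,7}. Safe: 4. Place at column 4.
Columns [7, 3, 8, 2, 5, 1, 6, 4], r−c [-6, -1, -5, 2, 0, 5, 1, 4], r+c [8, 5, 11, 6, 10, 7, 13, 12] are all distinct, so no two queens attack.

(1,7) (2,3) (3,8) (4,2) (5,5) (6,1) (7,6) (8,4)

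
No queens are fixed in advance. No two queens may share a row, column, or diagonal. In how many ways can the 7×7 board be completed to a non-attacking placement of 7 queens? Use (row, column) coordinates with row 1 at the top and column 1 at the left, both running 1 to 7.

Branch on row 1: col 1 → 4; col 2 → 7; col 3 → 6; col 4 → 6; col 5 → 6; col 6 → 7; col 7 → 4.
Sum: 4 + 7 + 6 + 6 + 6 + 7 + 4 = 40.
(This is the classic 7-queens count.)

40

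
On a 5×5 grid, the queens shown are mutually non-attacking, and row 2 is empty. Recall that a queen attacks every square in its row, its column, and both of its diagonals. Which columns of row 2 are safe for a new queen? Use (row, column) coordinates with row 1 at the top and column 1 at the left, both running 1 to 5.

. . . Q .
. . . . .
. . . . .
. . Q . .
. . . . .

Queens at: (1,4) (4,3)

columns 2

(1,4) attacks row 2 at column 4 and diagonals 3, 5.
(4,3) attacks row 2 at column 3 and diagonals 1, 5.
Attacked columns: {1, 3, 4, 5}. Safe: {2}.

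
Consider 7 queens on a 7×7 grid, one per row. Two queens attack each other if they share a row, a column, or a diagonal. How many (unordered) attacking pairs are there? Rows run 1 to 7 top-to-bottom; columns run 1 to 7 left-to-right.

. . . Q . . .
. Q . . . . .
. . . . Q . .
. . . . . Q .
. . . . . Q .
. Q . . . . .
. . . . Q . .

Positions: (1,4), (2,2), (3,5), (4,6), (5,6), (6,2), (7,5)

5

Same column: (2,2)–(6,2) (column 2); (3,5)–(7,5) (column 5); (4,6)–(5,6) (column 6).
Same diagonal: (3,5)–(4,6) (|3−4| = |5−6| = 1); (3,5)–(6,2) (|3−6| = |5−2| = 3).
Total attacking pairs: 5.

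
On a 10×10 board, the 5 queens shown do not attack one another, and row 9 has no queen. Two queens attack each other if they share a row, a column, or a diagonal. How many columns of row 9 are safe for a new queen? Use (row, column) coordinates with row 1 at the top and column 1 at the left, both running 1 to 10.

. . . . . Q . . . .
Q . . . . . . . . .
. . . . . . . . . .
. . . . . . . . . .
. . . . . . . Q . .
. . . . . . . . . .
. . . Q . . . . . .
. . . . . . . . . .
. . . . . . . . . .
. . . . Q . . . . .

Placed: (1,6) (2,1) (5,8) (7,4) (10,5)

4

(1,6) attacks row 9 at column 6.
(2,1) attacks row 9 at column 1 and diagonals 8.
(5,8) attacks row 9 at column 8 and diagonals 4.
(7,4) attacks row 9 at column 4 and diagonals 2, 6.
(10,5) attacks row 9 at column 5 and diagonals 4, 6.
Attacked columns: {1, 2, 4, 5, 6, 8}. Safe: {3, 7, 9, 10}.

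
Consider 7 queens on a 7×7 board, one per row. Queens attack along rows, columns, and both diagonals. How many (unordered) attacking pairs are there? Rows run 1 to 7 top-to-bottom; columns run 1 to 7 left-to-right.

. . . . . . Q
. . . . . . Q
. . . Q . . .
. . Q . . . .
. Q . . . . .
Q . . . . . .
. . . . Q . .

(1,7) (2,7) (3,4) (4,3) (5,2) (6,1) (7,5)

7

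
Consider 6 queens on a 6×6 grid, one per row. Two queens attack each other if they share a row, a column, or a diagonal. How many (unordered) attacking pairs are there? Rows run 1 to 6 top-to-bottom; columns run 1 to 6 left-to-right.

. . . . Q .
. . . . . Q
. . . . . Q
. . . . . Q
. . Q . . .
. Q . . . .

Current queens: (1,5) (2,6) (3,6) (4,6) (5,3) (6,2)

7

Same column: (2,6)–(3,6) (column 6); (2,6)–(4,6) (column 6); (3,6)–(4,6) (column 6).
Same diagonal: (1,5)–(2,6) (|1−2| = |5−6| = 1); (2,6)–(5,3) (|2−5| = |6−3| = 3); (2,6)–(6,2) (|2−6| = |6−2| = 4); (5,3)–(6,2) (|5−6| = |3−2| = 1).
Total attacking pairs: 7.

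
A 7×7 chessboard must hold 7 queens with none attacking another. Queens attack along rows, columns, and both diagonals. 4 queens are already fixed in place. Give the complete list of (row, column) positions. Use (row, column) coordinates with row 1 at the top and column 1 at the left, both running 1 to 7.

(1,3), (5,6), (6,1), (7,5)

Row 2: attacked by (1,3)→{2,3,4}; (5,6)→{3,6}; (6,1)→{1,5}; (7,5)→{5}. Safe: 7. Place at column 7.
Row 3: attacked by (1,3)→{1,3,5}; (2,7)→{6,7}; (5,6)→{4,6}; (6,1)→{1,4}; (7,5)→{1,5}. Safe: 2. Place at column 2.
Row 4: attacked by (1,3)→{3,6}; (2,7)→{5,7}; (3,2)→{1,2,3}; (5,6)→{5,6,7}; (6,1)→{1,3}; (7,5)→{2,5}. Safe: 4. Place at column 4.
Columns [3, 7, 2, 4, 6, 1, 5], r−c [-2, -5, 1, 0, -1, 5, 2], r+c [4, 9, 5, 8, 11, 7, 12] are all distinct, so no two queens attack.

(1,3) (2,7) (3,2) (4,4) (5,6) (6,1) (7,5)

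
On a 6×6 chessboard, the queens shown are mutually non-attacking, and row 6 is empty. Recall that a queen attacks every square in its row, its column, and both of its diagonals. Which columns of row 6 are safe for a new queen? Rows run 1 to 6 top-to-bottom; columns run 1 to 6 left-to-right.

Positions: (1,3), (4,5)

columns 1, 2, 4, 6

(1,3) attacks row 6 at column 3.
(4,5) attacks row 6 at column 5 and diagonals 3.
Attacked columns: {3, 5}. Safe: {1, 2, 4, 6}.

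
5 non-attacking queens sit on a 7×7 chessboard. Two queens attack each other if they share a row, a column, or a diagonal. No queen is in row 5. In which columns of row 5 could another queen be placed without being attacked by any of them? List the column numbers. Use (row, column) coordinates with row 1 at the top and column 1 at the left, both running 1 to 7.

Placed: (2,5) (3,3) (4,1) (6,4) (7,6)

(2,5) attacks row 5 at column 5 and diagonals 2.
(3,3) attacks row 5 at column 3 and diagonals 1, 5.
(4,1) attacks row 5 at column 1 and diagonals 2.
(6,4) attacks row 5 at column 4 and diagonals 3, 5.
(7,6) attacks row 5 at column 6 and diagonals 4.
Attacked columns: {1, 2, 3, 4, 5, 6}. Safe: {7}.

columns 7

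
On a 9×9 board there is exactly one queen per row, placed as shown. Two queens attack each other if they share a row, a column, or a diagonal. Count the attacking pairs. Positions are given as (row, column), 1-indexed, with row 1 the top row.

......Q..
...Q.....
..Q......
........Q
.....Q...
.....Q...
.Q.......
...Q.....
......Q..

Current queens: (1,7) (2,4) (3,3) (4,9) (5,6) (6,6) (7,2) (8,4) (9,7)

Same column: (1,7)–(9,7) (column 7); (2,4)–(8,4) (column 4); (5,6)–(6,6) (column 6).
Same diagonal: (2,4)–(3,3) (|2−3| = |4−3| = 1); (3,3)–(6,6) (|3−6| = |3−6| = 3); (6,6)–(8,4) (|6−8| = |6−4| = 2).
Total attacking pairs: 6.

6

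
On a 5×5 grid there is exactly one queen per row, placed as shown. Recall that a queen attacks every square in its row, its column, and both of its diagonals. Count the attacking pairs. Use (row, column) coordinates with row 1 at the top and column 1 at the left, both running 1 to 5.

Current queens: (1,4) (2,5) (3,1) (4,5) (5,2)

Same column: (2,5)–(4,5) (column 5).
Same diagonal: (1,4)–(2,5) (|1−2| = |4−5| = 1); (2,5)–(5,2) (|2−5| = |5−2| = 3).
Total attacking pairs: 3.

3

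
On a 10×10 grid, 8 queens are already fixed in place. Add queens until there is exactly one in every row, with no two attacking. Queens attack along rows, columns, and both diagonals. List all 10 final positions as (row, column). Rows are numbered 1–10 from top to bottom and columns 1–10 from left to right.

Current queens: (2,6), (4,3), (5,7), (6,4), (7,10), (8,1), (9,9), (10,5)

Row 1: attacked by (2,6)→{5,6,7}; (4,3)→{3,6}; (5,7)→{3,7}; (6,4)→{4,9}; (7,10)→{4,10}; (8,1)→{1,8}; (9,9)→{1,9}; (10,5)→{5}. Safe: 2. Place at column 2.
Row 3: attacked by (1,2)→{2,4}; (2,6)→{5,6,7}; (4,3)→{2,3,4}; (5,7)→{5,7,9}; (6,4)→{1,4,7}; (7,10)→{6,10}; (8,1)→{1,6}; (9,9)→{3,9}; (10,5)→{5}. Safe: 8. Place at column 8.
Columns [2, 6, 8, 3, 7, 4, 10, 1, 9, 5], r−c [-1, -4, -5, 1, -2, 2, -3, 7, 0, 5], r+c [3, 8, 11, 7, 12, 10, 17, 9, 18, 15] are all distinct, so no two queens attack.

(1,2) (2,6) (3,8) (4,3) (5,7) (6,4) (7,10) (8,1) (9,9) (10,5)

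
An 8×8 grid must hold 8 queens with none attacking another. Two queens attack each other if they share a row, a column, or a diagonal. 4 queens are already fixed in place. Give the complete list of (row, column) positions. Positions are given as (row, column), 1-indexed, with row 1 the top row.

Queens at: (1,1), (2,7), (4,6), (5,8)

Row 3: attacked by (1,1)→{1,3}; (2,7)→{6,7,8}; (4,6)→{5,6,7}; (5,8)→{6,8}. Safe: 2, 4. Place at column 4.
Row 6: attacked by (1,1)→{1,6}; (2,7)→{3,7}; (3,4)→{1,4,7}; (4,6)→{4,6,8}; (5,8)→{7,8}. Safe: 2, 5. Place at column 2.
Row 7: attacked by (1,1)→{1,7}; (2,7)→{2,7}; (3,4)→{4,8}; (4,6)→{3,6}; (5,8)→{6,8}; (6,2)→{1,2,3}. Safe: 5. Place at column 5.
Row 8: attacked by (1,1)→{1,8}; (2,7)→{1,7}; (3,4)→{4}; (4,6)→{2,6}; (5,8)→{5,8}; (6,2)→{2,4}; (7,5)→{4,5,6}. Safe: 3. Place at column 3.
Columns [1, 7, 4, 6, 8, 2, 5, 3], r−c [0, -5, -1, -2, -3, 4, 2, 5], r+c [2, 9, 7, 10, 13, 8, 12, 11] are all distinct, so no two queens attack.

(1,1) (2,7) (3,4) (4,6) (5,8) (6,2) (7,5) (8,3)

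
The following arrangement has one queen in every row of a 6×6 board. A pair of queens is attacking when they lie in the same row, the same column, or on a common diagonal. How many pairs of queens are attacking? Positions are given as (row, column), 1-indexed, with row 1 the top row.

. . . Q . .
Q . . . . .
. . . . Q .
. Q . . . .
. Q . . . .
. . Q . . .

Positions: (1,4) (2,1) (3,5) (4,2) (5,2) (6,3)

Same column: (4,2)–(5,2) (column 2).
Same diagonal: (5,2)–(6,3) (|5−6| = |2−3| = 1).
Total attacking pairs: 2.

2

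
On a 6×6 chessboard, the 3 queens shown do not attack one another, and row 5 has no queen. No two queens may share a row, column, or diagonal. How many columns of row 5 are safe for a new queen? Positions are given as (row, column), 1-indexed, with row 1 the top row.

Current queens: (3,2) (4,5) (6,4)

1

(3,2) attacks row 5 at column 2 and diagonals 4.
(4,5) attacks row 5 at column 5 and diagonals 4, 6.
(6,4) attacks row 5 at column 4 and diagonals 3, 5.
Attacked columns: {2, 3, 4, 5, 6}. Safe: {1}.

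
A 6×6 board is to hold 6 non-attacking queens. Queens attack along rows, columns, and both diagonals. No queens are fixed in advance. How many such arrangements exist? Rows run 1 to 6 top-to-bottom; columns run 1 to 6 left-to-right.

Branch on row 1: col 1 → 0; col 2 → 1; col 3 → 1; col 4 → 1; col 5 → 1; col 6 → 0.
Sum: 0 + 1 + 1 + 1 + 1 + 0 = 4.
(This is the classic 6-queens count.)

4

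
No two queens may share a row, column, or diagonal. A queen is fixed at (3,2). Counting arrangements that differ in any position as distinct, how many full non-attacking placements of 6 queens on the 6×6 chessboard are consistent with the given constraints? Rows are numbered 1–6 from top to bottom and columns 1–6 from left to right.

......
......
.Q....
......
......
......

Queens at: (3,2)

1

Branch on row 1: col 1 → 0; col 3 → 1; col 5 → 0; col 6 → 0.
Sum: 0 + 1 + 0 + 0 = 1.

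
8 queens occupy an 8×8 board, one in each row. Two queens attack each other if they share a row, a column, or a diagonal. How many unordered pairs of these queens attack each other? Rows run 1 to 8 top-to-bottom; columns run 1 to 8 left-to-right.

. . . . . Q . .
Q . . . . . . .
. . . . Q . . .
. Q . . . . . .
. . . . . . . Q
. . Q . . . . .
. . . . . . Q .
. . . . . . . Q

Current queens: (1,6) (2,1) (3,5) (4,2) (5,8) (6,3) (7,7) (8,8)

2

Same column: (5,8)–(8,8) (column 8).
Same diagonal: (7,7)–(8,8) (|7−8| = |7−8| = 1).
Total attacking pairs: 2.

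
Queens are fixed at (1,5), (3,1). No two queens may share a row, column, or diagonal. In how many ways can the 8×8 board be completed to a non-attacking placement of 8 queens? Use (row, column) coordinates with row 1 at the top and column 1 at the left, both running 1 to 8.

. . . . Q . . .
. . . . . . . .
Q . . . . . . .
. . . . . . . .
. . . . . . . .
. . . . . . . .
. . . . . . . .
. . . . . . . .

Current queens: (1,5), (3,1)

Branch on row 2: col 3 → 2; col 7 → 2; col 8 → 0.
Sum: 2 + 2 + 0 = 4.

4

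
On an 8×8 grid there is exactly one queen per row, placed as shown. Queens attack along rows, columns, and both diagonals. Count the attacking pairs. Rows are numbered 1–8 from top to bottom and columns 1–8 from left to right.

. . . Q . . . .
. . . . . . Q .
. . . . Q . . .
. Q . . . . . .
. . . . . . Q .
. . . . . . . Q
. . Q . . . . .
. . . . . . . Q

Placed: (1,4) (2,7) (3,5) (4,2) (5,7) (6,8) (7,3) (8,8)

5

Same column: (2,7)–(5,7) (column 7); (6,8)–(8,8) (column 8).
Same diagonal: (3,5)–(5,7) (|3−5| = |5−7| = 2); (3,5)–(6,8) (|3−6| = |5−8| = 3); (5,7)–(6,8) (|5−6| = |7−8| = 1).
Total attacking pairs: 5.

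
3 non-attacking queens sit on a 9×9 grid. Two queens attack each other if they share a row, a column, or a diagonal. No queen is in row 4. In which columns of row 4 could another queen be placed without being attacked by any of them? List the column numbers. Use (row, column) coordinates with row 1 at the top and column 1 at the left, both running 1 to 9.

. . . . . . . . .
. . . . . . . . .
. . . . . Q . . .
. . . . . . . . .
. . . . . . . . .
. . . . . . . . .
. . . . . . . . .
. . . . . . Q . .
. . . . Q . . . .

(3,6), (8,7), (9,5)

columns 1, 2, 4, 8, 9

(3,6) attacks row 4 at column 6 and diagonals 5, 7.
(8,7) attacks row 4 at column 7 and diagonals 3.
(9,5) attacks row 4 at column 5.
Attacked columns: {3, 5, 6, 7}. Safe: {1, 2, 4, 8, 9}.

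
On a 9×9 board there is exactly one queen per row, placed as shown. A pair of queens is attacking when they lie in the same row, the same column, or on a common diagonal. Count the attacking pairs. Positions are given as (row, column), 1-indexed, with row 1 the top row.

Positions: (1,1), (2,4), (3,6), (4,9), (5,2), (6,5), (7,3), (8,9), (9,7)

1

Same column: (4,9)–(8,9) (column 9).
Total attacking pairs: 1.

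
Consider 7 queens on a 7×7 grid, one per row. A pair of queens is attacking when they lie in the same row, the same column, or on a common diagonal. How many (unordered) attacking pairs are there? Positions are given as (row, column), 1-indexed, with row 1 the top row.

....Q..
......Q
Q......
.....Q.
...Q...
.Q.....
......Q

Same column: (2,7)–(7,7) (column 7).
Same diagonal: (2,7)–(5,4) (|2−5| = |7−4| = 3).
Total attacking pairs: 2.

2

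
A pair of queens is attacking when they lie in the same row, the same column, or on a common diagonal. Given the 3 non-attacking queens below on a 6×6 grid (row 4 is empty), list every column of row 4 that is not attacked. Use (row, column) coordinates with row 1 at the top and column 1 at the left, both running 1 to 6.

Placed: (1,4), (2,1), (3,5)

(1,4) attacks row 4 at column 4 and diagonals 1.
(2,1) attacks row 4 at column 1 and diagonals 3.
(3,5) attacks row 4 at column 5 and diagonals 4, 6.
Attacked columns: {1, 3, 4, 5, 6}. Safe: {2}.

columns 2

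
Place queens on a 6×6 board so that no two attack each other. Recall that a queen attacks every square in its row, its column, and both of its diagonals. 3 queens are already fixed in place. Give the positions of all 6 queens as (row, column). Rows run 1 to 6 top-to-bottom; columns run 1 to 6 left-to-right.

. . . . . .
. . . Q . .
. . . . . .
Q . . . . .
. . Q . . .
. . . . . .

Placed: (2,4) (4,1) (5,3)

Row 1: attacked by (2,4)→{3,4,5}; (4,1)→{1,4}; (5,3)→{3}. Safe: 2, 6. Place at column 2.
Row 3: attacked by (1,2)→{2,4}; (2,4)→{3,4,5}; (4,1)→{1,2}; (5,3)→{1,3,5}. Safe: 6. Place at column 6.
Row 6: attacked by (1,2)→{2}; (2,4)→{4}; (3,6)→{3,6}; (4,1)→{1,3}; (5,3)→{2,3,4}. Safe: 5. Place at column 5.
Columns [2, 4, 6, 1, 3, 5], r−c [-1, -2, -3, 3, 2, 1], r+c [3, 6, 9, 5, 8, 11] are all distinct, so no two queens attack.

(1,2) (2,4) (3,6) (4,1) (5,3) (6,5)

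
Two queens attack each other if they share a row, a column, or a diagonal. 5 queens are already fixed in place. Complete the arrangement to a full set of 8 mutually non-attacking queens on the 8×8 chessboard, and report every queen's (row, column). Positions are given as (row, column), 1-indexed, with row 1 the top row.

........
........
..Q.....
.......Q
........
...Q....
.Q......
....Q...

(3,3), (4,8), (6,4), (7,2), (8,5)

Row 1: attacked by (3,3)→{1,3,5}; (4,8)→{5,8}; (6,4)→{4}; (7,2)→{2,8}; (8,5)→{5}. Safe: 6, 7. Place at column 7.
Row 2: attacked by (1,7)→{6,7,8}; (3,3)→{2,3,4}; (4,8)→{6,8}; (6,4)→{4,8}; (7,2)→{2,7}; (8,5)→{5}. Safe: 1. Place at column 1.
Row 5: attacked by (1,7)→{3,7}; (2,1)→{1,4}; (3,3)→{1,3,5}; (4,8)→{7,8}; (6,4)→{3,4,5}; (7,2)→{2,4}; (8,5)→{2,5,8}. Safe: 6. Place at column 6.
Columns [7, 1, 3, 8, 6, 4, 2, 5], r−c [-6, 1, 0, -4, -1, 2, 5, 3], r+c [8, 3, 6, 12, 11, 10, 9, 13] are all distinct, so no two queens attack.

(1,7) (2,1) (3,3) (4,8) (5,6) (6,4) (7,2) (8,5)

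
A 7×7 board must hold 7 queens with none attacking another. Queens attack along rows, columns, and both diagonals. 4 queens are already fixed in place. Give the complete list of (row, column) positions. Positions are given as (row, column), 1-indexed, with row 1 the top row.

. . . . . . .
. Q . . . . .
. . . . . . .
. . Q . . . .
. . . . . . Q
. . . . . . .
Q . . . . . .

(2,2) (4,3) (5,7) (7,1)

Row 1: attacked by (2,2)→{1,2,3}; (4,3)→{3,6}; (5,7)→{3,7}; (7,1)→{1,7}. Safe: 4, 5. Place at column 5.
Row 3: attacked by (1,5)→{3,5,7}; (2,2)→{1,2,3}; (4,3)→{2,3,4}; (5,7)→{5,7}; (7,1)→{1,5}. Safe: 6. Place at column 6.
Row 6: attacked by (1,5)→{5}; (2,2)→{2,6}; (3,6)→{3,6}; (4,3)→{1,3,5}; (5,7)→{6,7}; (7,1)→{1,2}. Safe: 4. Place at column 4.
Columns [5, 2, 6, 3, 7, 4, 1], r−c [-4, 0, -3, 1, -2, 2, 6], r+c [6, 4, 9, 7, 12, 10, 8] are all distinct, so no two queens attack.

(1,5) (2,2) (3,6) (4,3) (5,7) (6,4) (7,1)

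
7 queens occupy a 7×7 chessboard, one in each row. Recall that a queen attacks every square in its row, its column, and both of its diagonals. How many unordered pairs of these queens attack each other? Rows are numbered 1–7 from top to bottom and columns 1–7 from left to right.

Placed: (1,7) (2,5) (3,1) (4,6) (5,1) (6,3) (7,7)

2

Same column: (1,7)–(7,7) (column 7); (3,1)–(5,1) (column 1).
Total attacking pairs: 2.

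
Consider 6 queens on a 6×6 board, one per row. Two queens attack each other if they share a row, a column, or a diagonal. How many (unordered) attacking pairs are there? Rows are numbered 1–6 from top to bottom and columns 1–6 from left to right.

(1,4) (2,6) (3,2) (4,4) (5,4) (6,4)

Same column: (1,4)–(4,4) (column 4); (1,4)–(5,4) (column 4); (1,4)–(6,4) (column 4); (4,4)–(5,4) (column 4); (4,4)–(6,4) (column 4); (5,4)–(6,4) (column 4).
Same diagonal: (1,4)–(3,2) (|1−3| = |4−2| = 2); (2,6)–(4,4) (|2−4| = |6−4| = 2); (3,2)–(5,4) (|3−5| = |2−4| = 2).
Total attacking pairs: 9.

9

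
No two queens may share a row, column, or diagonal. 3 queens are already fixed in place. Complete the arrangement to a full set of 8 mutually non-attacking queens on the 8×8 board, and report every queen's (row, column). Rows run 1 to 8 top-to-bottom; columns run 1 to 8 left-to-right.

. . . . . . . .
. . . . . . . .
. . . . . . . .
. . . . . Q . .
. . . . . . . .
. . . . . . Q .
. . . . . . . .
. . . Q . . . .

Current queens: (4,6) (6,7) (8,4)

Row 1: attacked by (4,6)→{3,6}; (6,7)→{2,7}; (8,4)→{4}. Safe: 1, 5, 8. Place at column 1.
Row 2: attacked by (1,1)→{1,2}; (4,6)→{4,6,8}; (6,7)→{3,7}; (8,4)→{4}. Safe: 5. Place at column 5.
Row 3: attacked by (1,1)→{1,3}; (2,5)→{4,5,6}; (4,6)→{5,6,7}; (6,7)→{4,7}; (8,4)→{4}. Safe: 2, 8. Place at column 8.
Row 5: attacked by (1,1)→{1,5}; (2,5)→{2,5,8}; (3,8)→{6,8}; (4,6)→{5,6,7}; (6,7)→{6,7,8}; (8,4)→{1,4,7}. Safe: 3. Place at column 3.
Row 7: attacked by (1,1)→{1,7}; (2,5)→{5}; (3,8)→{4,8}; (4,6)→{3,6}; (5,3)→{1,3,5}; (6,7)→{6,7,8}; (8,4)→{3,4,5}. Safe: 2. Place at column 2.
Columns [1, 5, 8, 6, 3, 7, 2, 4], r−c [0, -3, -5, -2, 2, -1, 5, 4], r+c [2, 7, 11, 10, 8, 13, 9, 12] are all distinct, so no two queens attack.

(1,1) (2,5) (3,8) (4,6) (5,3) (6,7) (7,2) (8,4)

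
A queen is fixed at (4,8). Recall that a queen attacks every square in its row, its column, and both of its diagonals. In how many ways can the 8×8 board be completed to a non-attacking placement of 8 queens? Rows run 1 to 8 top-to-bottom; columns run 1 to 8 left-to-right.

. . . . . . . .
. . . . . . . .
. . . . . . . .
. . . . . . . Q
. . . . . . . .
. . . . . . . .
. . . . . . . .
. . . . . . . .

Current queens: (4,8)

Branch on row 1: col 1 → 1; col 2 → 2; col 3 → 4; col 4 → 5; col 6 → 4; col 7 → 2.
Sum: 1 + 2 + 4 + 5 + 4 + 2 = 18.

18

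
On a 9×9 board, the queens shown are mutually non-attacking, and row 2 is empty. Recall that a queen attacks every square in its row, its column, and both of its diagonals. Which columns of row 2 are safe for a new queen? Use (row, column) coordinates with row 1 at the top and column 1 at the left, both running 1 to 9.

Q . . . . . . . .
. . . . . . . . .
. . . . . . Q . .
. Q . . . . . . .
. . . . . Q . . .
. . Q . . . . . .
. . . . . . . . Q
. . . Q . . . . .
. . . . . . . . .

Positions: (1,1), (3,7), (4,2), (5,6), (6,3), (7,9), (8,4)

columns 5

(1,1) attacks row 2 at column 1 and diagonals 2.
(3,7) attacks row 2 at column 7 and diagonals 6, 8.
(4,2) attacks row 2 at column 2 and diagonals 4.
(5,6) attacks row 2 at column 6 and diagonals 3, 9.
(6,3) attacks row 2 at column 3 and diagonals 7.
(7,9) attacks row 2 at column 9 and diagonals 4.
(8,4) attacks row 2 at column 4.
Attacked columns: {1, 2, 3, 4, 6, 7, 8, 9}. Safe: {5}.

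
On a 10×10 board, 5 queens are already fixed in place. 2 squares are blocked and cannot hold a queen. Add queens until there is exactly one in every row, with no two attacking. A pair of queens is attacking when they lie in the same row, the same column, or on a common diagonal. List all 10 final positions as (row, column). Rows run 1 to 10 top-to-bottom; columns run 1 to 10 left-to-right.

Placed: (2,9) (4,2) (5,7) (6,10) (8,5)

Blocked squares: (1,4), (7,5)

(1,1) (2,9) (3,6) (4,2) (5,7) (6,10) (7,3) (8,5) (9,8) (10,4)

Row 1: attacked by (2,9)→{8,9,10}; (4,2)→{2,5}; (5,7)→{3,7}; (6,10)→{5,10}; (8,5)→{5}. Blocked: 4. Safe: 1, 6. Place at column 1.
Row 3: attacked by (1,1)→{1,3}; (2,9)→{8,9,10}; (4,2)→{1,2,3}; (5,7)→{5,7,9}; (6,10)→{7,10}; (8,5)→{5,10}. Safe: 4, 6. Place at column 6.
Row 7: attacked by (1,1)→{1,7}; (2,9)→{4,9}; (3,6)→{2,6,10}; (4,2)→{2,5}; (5,7)→{5,7,9}; (6,10)→{9,10}; (8,5)→{4,5,6}. Blocked: 5. Safe: 3, 8. Place at column 3.
Row 9: attacked by (1,1)→{1,9}; (2,9)→{2,9}; (3,6)→{6}; (4,2)→{2,7}; (5,7)→{3,7}; (6,10)→{7,10}; (7,3)→{1,3,5}; (8,5)→{4,5,6}. Safe: 8. Place at column 8.
Row 10: attacked by (1,1)→{1,10}; (2,9)→{1,9}; (3,6)→{6}; (4,2)→{2,8}; (5,7)→{2,7}; (6,10)→{6,10}; (7,3)→{3,6}; (8,5)→{3,5,7}; (9,8)→{7,8,9}. Safe: 4. Place at column 4.
Columns [1, 9, 6, 2, 7, 10, 3, 5, 8, 4], r−c [0, -7, -3, 2, -2, -4, 4, 3, 1, 6], r+c [2, 11, 9, 6, 12, 16, 10, 13, 17, 14] are all distinct, so no two queens attack.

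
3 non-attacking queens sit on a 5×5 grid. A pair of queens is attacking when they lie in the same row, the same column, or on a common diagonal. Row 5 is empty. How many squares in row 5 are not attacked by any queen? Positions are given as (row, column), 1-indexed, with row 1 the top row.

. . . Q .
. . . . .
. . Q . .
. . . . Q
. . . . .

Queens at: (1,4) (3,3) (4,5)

(1,4) attacks row 5 at column 4.
(3,3) attacks row 5 at column 3 and diagonals 1, 5.
(4,5) attacks row 5 at column 5 and diagonals 4.
Attacked columns: {1, 3, 4, 5}. Safe: {2}.

1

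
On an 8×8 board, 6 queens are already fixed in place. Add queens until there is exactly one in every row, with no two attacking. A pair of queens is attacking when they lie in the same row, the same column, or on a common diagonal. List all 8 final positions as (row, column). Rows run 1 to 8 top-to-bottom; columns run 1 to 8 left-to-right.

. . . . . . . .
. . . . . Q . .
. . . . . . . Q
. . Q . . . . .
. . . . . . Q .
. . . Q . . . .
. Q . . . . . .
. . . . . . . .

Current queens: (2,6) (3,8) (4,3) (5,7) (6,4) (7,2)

Row 1: attacked by (2,6)→{5,6,7}; (3,8)→{6,8}; (4,3)→{3,6}; (5,7)→{3,7}; (6,4)→{4}; (7,2)→{2,8}. Safe: 1. Place at column 1.
Row 8: attacked by (1,1)→{1,8}; (2,6)→{6}; (3,8)→{3,8}; (4,3)→{3,7}; (5,7)→{4,7}; (6,4)→{2,4,6}; (7,2)→{1,2,3}. Safe: 5. Place at column 5.
Columns [1, 6, 8, 3, 7, 4, 2, 5], r−c [0, -4, -5, 1, -2, 2, 5, 3], r+c [2, 8, 11, 7, 12, 10, 9, 13] are all distinct, so no two queens attack.

(1,1) (2,6) (3,8) (4,3) (5,7) (6,4) (7,2) (8,5)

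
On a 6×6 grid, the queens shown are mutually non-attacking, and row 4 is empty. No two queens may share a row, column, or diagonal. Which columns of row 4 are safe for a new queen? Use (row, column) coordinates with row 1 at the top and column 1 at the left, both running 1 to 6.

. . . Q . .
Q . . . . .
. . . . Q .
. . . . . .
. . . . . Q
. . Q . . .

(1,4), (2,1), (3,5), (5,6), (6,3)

columns 2

(1,4) attacks row 4 at column 4 and diagonals 1.
(2,1) attacks row 4 at column 1 and diagonals 3.
(3,5) attacks row 4 at column 5 and diagonals 4, 6.
(5,6) attacks row 4 at column 6 and diagonals 5.
(6,3) attacks row 4 at column 3 and diagonals 1, 5.
Attacked columns: {1, 3, 4, 5, 6}. Safe: {2}.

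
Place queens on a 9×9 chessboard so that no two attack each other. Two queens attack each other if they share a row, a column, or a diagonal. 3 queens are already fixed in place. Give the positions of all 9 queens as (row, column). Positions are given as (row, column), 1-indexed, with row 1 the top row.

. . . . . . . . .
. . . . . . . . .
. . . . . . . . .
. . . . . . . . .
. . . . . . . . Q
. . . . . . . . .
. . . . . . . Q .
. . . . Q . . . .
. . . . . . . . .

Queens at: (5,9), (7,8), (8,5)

(1,6) (2,4) (3,1) (4,7) (5,9) (6,2) (7,8) (8,5) (9,3)

Row 1: attacked by (5,9)→{5,9}; (7,8)→{2,8}; (8,5)→{5}. Safe: 1, 3, 4, 6, 7. Place at column 6.
Row 2: attacked by (1,6)→{5,6,7}; (5,9)→{6,9}; (7,8)→{3,8}; (8,5)→{5}. Safe: 1, 2, 4. Place at column 4.
Row 3: attacked by (1,6)→{4,6,8}; (2,4)→{3,4,5}; (5,9)→{7,9}; (7,8)→{4,8}; (8,5)→{5}. Safe: 1, 2. Place at column 1.
Row 4: attacked by (1,6)→{3,6,9}; (2,4)→{2,4,6}; (3,1)→{1,2}; (5,9)→{8,9}; (7,8)→{5,8}; (8,5)→{1,5,9}. Safe: 7. Place at column 7.
Row 6: attacked by (1,6)→{1,6}; (2,4)→{4,8}; (3,1)→{1,4}; (4,7)→{5,7,9}; (5,9)→{8,9}; (7,8)→{7,8,9}; (8,5)→{3,5,7}. Safe: 2. Place at column 2.
Row 9: attacked by (1,6)→{6}; (2,4)→{4}; (3,1)→{1,7}; (4,7)→{2,7}; (5,9)→{5,9}; (6,2)→{2,5}; (7,8)→{6,8}; (8,5)→{4,5,6}. Safe: 3. Place at column 3.
Columns [6, 4, 1, 7, 9, 2, 8, 5, 3], r−c [-5, -2, 2, -3, -4, 4, -1, 3, 6], r+c [7, 6, 4, 11, 14, 8, 15, 13, 12] are all distinct, so no two queens attack.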